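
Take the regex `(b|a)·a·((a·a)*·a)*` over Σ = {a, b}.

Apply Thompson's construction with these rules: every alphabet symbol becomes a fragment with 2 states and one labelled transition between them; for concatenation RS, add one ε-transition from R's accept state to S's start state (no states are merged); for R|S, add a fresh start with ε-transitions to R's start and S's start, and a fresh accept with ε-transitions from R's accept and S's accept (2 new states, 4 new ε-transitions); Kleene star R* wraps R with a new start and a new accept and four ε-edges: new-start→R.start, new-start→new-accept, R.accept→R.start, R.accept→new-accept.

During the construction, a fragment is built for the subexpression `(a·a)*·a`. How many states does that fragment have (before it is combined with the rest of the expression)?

8

Fragment for `(a·a)*·a`:
Each of the 3 symbol leaves contributes a 2-state fragment.
  a·a — 4 states
  (a·a)* — 6 states
  (a·a)*·a — 8 states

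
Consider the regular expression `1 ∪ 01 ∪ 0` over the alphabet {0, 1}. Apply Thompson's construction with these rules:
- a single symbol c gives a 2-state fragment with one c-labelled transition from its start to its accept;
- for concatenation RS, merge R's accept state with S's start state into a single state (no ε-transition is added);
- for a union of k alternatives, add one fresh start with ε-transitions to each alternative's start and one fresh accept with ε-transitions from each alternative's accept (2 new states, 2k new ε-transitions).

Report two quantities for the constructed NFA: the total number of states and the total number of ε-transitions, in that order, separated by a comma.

Per subexpression:
Each of the 4 symbol leaves contributes 2 states and 0 ε-transitions.
  01 = 3 states, 0 ε-transitions
  1 ∪ 01 ∪ 0 = 9 states, 6 ε-transitions

9, 6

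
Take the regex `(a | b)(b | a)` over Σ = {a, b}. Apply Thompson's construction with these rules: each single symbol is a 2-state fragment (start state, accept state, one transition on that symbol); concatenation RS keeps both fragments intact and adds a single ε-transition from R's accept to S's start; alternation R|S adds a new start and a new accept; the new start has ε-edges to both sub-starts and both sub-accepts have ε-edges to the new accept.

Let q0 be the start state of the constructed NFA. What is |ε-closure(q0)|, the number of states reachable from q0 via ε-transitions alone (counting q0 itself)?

3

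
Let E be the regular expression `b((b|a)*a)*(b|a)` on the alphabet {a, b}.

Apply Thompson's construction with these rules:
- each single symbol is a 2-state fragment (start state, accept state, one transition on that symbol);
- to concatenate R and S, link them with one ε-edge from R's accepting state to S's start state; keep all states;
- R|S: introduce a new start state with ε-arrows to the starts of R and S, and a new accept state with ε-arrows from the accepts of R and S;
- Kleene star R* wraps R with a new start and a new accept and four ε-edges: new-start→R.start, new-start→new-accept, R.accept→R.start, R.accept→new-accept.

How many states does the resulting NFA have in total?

Building bottom-up:
Each of the 6 symbol leaves contributes a 2-state fragment.
  b|a — 6 states
  (b|a)* — 8 states
  (b|a)*a — 10 states
  ((b|a)*a)* — 12 states
  b|a — 6 states
  b((b|a)*a)*(b|a) — 20 states

20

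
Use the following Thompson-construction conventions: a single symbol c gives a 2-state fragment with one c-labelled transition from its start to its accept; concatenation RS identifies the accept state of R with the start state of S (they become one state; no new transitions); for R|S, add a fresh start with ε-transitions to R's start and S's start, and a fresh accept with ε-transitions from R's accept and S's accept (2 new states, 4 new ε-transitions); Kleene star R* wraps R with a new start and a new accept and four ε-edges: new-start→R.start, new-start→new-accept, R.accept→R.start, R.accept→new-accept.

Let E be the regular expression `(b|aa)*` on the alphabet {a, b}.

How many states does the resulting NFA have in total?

9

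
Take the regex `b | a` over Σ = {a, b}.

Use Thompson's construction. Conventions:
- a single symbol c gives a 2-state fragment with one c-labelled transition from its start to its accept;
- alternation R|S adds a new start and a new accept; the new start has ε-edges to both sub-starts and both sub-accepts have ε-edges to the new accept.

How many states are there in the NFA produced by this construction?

Per subexpression:
Each of the 2 symbol leaves contributes a 2-state fragment.
  b | a — 6 states

6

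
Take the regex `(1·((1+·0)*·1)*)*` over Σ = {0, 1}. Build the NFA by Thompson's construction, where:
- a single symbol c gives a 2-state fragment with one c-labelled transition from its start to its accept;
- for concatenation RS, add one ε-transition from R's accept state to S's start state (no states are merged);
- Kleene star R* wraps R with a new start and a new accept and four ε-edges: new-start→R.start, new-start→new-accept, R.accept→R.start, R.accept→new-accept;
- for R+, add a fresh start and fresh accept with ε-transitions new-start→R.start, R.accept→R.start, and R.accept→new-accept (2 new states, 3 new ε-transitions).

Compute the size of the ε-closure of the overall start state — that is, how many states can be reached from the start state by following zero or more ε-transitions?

3

Compute the ε-closure size of each fragment's start state recursively; a symbol fragment's start has no outgoing ε-edge, so its closure is just itself (size 1).
  1+ — new start ε-reaches only the body's start; the new accept needs a symbol first: |ε-closure| = 1 + 1 = 2
  1+·0 — |ε-closure| equals the left operand's closure size = 2 (its accept is not ε-reachable, so the closure stops there)
  (1+·0)* — |ε-closure| = 1 (new start) + 2 (body) + 1 (new accept) = 4
  (1+·0)*·1 — |ε-closure| = 4 + 1 = 5 (closure spills across the concat boundary because the left factor accepts ε)
  ((1+·0)*·1)* — new start has ε-edges to the inner start and to the new accept, so |ε-closure| = 2 + 5 = 7
  1·((1+·0)*·1)* — same as the first factor's closure: |ε-closure| = 1
  (1·((1+·0)*·1)*)* — new start has ε-edges to the inner start and to the new accept, so |ε-closure| = 2 + 1 = 3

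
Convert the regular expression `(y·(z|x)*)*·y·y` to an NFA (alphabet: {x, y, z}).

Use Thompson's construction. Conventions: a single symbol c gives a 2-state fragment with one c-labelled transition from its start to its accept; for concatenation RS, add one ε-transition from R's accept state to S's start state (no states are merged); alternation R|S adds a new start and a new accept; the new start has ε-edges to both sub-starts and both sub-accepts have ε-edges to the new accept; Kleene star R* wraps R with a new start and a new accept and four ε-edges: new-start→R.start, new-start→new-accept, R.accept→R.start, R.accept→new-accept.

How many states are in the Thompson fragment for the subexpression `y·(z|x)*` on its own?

10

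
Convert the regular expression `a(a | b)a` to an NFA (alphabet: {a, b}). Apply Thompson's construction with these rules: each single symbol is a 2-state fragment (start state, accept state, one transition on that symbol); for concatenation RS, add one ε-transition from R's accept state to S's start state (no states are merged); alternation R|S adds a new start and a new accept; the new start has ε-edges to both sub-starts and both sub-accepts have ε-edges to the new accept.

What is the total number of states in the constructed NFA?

Bottom-up over the parse tree:
Each of the 4 symbol leaves contributes a 2-state fragment.
  a | b : 6 states
  a(a | b)a : 10 states

10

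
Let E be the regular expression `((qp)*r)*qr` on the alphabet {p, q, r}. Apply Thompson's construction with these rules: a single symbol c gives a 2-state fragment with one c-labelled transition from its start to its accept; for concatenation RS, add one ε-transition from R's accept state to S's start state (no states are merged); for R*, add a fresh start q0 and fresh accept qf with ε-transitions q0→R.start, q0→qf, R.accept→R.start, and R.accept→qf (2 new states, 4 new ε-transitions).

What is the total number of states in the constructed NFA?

Recursing over subexpressions:
Each of the 5 symbol leaves contributes a 2-state fragment.
  qp = 4 states
  (qp)* = 6 states
  (qp)*r = 8 states
  ((qp)*r)* = 10 states
  ((qp)*r)*qr = 14 states

14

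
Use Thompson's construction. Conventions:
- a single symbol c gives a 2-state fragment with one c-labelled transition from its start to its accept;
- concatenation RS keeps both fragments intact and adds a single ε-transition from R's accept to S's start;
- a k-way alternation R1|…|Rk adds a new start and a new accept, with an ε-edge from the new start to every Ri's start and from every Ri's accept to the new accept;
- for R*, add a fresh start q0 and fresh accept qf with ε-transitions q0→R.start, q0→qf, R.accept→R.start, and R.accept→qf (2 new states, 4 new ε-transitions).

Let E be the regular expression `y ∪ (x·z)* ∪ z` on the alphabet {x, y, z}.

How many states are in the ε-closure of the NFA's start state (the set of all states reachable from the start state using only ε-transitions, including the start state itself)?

7

Work bottom-up. For each fragment F, track |ε-closure(F.start)| and whether F's accept lies in that closure (i.e. whether F accepts ε). A single-symbol fragment has closure size 1 and does not accept ε.
  x·z — C equals the left operand's closure size = 1 (its accept is not ε-reachable, so the closure stops there)
  (x·z)* — new start has ε-edges to the inner start and to the new accept, so C = 2 + 1 = 3
  y ∪ (x·z)* ∪ z — new start ε-reaches every alternative's start; at least one alternative accepts ε, so the union's new accept is reached too: C = 1 + 1 + 3 + 1 + 1 = 7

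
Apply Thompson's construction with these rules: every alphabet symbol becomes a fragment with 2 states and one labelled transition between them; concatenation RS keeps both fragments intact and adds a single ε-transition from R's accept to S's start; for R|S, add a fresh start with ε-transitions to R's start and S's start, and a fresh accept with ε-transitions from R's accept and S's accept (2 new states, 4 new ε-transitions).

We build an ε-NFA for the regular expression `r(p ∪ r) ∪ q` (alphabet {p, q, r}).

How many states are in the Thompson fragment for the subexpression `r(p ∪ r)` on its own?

Fragment for `r(p ∪ r)`:
Each of the 3 symbol leaves contributes a 2-state fragment.
  p ∪ r = 6 states
  r(p ∪ r) = 8 states

8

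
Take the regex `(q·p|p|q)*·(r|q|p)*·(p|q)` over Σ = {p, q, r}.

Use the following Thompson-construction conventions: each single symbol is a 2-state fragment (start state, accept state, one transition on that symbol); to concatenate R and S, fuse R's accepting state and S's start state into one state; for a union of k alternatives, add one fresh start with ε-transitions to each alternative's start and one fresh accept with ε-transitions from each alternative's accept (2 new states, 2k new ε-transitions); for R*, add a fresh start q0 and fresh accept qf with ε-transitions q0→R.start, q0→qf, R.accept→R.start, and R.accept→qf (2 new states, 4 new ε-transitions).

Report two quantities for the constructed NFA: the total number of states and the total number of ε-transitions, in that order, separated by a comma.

25, 24

By structural recursion:
Each of the 9 symbol leaves contributes 2 states and 0 ε-transitions.
  q·p = 3 states, 0 ε-transitions
  q·p|p|q = 9 states, 6 ε-transitions
  (q·p|p|q)* = 11 states, 10 ε-transitions
  r|q|p = 8 states, 6 ε-transitions
  (r|q|p)* = 10 states, 10 ε-transitions
  p|q = 6 states, 4 ε-transitions
  (q·p|p|q)*·(r|q|p)*·(p|q) = 25 states, 24 ε-transitions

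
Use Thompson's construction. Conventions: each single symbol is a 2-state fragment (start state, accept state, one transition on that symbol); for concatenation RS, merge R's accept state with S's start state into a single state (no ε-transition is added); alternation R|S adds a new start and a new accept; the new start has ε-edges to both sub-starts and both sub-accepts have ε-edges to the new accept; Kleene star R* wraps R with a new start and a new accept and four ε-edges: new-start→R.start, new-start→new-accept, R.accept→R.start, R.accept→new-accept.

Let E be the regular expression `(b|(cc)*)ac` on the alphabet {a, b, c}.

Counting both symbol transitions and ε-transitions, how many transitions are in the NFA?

Bottom-up over the parse tree:
Each of the 5 symbol leaves contributes 1 transition (1 symbol, 0 ε).
  cc → 2 transitions (2 symbol, 0 ε)
  (cc)* → 6 transitions (2 symbol, 4 ε)
  b|(cc)* → 11 transitions (3 symbol, 8 ε)
  (b|(cc)*)ac → 13 transitions (5 symbol, 8 ε)

13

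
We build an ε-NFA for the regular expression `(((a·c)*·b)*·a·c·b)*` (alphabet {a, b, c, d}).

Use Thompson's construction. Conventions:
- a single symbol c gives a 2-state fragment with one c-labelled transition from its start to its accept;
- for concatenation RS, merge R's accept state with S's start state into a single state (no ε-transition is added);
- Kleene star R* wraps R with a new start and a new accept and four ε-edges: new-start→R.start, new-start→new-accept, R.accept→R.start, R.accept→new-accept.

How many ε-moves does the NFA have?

12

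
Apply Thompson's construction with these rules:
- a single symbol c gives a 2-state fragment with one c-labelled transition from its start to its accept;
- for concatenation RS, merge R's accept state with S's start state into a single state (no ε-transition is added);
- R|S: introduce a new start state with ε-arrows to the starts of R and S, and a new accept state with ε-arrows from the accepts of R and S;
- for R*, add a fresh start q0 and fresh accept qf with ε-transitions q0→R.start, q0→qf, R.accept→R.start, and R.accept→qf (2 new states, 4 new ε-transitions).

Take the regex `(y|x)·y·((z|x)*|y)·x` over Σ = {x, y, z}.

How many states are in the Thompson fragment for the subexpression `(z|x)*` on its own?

8

Fragment for `(z|x)*`:
Each of the 2 symbol leaves contributes a 2-state fragment.
  z|x : 6 states
  (z|x)* : 8 states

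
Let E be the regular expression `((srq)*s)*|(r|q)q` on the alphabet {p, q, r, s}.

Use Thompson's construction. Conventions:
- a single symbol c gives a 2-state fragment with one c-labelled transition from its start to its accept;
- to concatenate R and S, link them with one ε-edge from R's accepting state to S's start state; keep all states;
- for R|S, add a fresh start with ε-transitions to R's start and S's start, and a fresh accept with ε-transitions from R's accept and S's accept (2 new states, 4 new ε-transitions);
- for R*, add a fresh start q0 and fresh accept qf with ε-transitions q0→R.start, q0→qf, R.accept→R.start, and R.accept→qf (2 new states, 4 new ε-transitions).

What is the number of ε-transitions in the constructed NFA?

20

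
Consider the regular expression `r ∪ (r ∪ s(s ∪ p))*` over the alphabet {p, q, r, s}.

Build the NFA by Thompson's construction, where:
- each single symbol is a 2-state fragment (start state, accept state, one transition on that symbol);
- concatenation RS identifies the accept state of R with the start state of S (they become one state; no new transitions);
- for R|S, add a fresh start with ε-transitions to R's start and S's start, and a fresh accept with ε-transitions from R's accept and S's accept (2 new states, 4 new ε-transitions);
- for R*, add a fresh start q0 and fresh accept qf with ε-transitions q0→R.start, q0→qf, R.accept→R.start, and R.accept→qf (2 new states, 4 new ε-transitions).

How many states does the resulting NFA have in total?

17

Per subexpression:
Each of the 5 symbol leaves contributes a 2-state fragment.
  s ∪ p → 6 states
  s(s ∪ p) → 7 states
  r ∪ s(s ∪ p) → 11 states
  (r ∪ s(s ∪ p))* → 13 states
  r ∪ (r ∪ s(s ∪ p))* → 17 states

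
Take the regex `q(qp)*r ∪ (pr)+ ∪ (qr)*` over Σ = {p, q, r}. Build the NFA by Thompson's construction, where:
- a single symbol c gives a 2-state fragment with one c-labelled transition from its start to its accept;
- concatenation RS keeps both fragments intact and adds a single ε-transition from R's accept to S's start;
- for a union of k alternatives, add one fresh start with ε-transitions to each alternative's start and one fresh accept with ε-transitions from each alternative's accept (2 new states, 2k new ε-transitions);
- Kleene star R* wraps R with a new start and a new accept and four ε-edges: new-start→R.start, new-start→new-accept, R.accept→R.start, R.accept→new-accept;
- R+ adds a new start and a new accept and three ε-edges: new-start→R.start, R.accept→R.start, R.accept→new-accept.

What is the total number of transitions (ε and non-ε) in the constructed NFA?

Recursing over subexpressions:
Each of the 8 symbol leaves contributes 1 transition (1 symbol, 0 ε).
  qp = 3 transitions (2 symbol, 1 ε)
  (qp)* = 7 transitions (2 symbol, 5 ε)
  q(qp)*r = 11 transitions (4 symbol, 7 ε)
  pr = 3 transitions (2 symbol, 1 ε)
  (pr)+ = 6 transitions (2 symbol, 4 ε)
  qr = 3 transitions (2 symbol, 1 ε)
  (qr)* = 7 transitions (2 symbol, 5 ε)
  q(qp)*r ∪ (pr)+ ∪ (qr)* = 30 transitions (8 symbol, 22 ε)

30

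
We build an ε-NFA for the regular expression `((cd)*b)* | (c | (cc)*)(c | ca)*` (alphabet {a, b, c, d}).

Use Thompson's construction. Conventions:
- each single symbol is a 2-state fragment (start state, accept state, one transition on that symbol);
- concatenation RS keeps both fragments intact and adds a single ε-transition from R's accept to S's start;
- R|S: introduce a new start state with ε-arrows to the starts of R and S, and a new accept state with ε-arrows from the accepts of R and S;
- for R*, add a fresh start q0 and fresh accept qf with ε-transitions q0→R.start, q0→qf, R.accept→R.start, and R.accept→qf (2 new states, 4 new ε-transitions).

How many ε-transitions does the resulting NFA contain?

Recursing over subexpressions:
Each of the 9 symbol leaves contributes 0 ε-transitions.
  cd = 1 ε-transition
  (cd)* = 5 ε-transitions
  (cd)*b = 6 ε-transitions
  ((cd)*b)* = 10 ε-transitions
  cc = 1 ε-transition
  (cc)* = 5 ε-transitions
  c | (cc)* = 9 ε-transitions
  ca = 1 ε-transition
  c | ca = 5 ε-transitions
  (c | ca)* = 9 ε-transitions
  (c | (cc)*)(c | ca)* = 19 ε-transitions
  ((cd)*b)* | (c | (cc)*)(c | ca)* = 33 ε-transitions

33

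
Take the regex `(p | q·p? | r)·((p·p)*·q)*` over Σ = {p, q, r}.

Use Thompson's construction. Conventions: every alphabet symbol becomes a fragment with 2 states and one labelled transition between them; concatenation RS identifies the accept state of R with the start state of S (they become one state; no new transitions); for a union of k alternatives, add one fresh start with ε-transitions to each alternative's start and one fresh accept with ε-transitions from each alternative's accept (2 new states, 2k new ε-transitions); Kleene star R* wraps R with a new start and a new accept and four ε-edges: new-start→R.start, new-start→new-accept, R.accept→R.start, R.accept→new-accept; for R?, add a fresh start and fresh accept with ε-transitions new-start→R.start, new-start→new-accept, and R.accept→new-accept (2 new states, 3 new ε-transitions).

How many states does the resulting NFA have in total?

18

Building bottom-up:
Each of the 7 symbol leaves contributes a 2-state fragment.
  p? → 4 states
  q·p? → 5 states
  p | q·p? | r → 11 states
  p·p → 3 states
  (p·p)* → 5 states
  (p·p)*·q → 6 states
  ((p·p)*·q)* → 8 states
  (p | q·p? | r)·((p·p)*·q)* → 18 states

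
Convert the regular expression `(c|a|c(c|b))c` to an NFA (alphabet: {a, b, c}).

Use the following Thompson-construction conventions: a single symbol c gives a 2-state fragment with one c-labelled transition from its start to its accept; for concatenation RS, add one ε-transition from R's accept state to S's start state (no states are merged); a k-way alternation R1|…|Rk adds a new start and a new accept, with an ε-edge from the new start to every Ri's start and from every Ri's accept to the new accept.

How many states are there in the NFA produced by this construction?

By structural recursion:
Each of the 6 symbol leaves contributes a 2-state fragment.
  c|b = 6 states
  c(c|b) = 8 states
  c|a|c(c|b) = 14 states
  (c|a|c(c|b))c = 16 states

16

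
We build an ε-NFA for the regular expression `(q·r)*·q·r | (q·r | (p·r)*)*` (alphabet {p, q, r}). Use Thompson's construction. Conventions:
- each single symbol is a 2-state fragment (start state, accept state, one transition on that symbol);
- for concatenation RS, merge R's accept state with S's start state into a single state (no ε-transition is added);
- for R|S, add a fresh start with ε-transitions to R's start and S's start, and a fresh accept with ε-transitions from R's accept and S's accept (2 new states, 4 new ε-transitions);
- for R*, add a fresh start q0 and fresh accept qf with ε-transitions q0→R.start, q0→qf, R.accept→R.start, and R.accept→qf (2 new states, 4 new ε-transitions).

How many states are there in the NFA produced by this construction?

21

By structural recursion:
Each of the 8 symbol leaves contributes a 2-state fragment.
  q·r : 3 states
  (q·r)* : 5 states
  (q·r)*·q·r : 7 states
  q·r : 3 states
  p·r : 3 states
  (p·r)* : 5 states
  q·r | (p·r)* : 10 states
  (q·r | (p·r)*)* : 12 states
  (q·r)*·q·r | (q·r | (p·r)*)* : 21 states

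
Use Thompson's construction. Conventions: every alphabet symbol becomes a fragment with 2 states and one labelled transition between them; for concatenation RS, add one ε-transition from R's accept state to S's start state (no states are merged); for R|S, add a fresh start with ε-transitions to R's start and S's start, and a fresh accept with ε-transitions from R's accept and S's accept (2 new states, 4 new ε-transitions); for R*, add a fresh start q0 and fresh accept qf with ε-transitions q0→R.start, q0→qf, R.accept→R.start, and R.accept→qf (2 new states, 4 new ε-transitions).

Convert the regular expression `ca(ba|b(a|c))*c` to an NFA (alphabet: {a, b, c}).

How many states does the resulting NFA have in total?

22

Per subexpression:
Each of the 8 symbol leaves contributes a 2-state fragment.
  ba → 4 states
  a|c → 6 states
  b(a|c) → 8 states
  ba|b(a|c) → 14 states
  (ba|b(a|c))* → 16 states
  ca(ba|b(a|c))*c → 22 states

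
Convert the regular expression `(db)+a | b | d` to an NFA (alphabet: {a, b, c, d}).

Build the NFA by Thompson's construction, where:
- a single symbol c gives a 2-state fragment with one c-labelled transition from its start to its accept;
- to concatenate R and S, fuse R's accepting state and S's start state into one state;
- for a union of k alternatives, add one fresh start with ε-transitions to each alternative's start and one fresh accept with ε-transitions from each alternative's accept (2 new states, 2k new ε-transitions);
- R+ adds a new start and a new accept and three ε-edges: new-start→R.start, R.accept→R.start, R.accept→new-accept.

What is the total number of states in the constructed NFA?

Bottom-up over the parse tree:
Each of the 5 symbol leaves contributes a 2-state fragment.
  db — 3 states
  (db)+ — 5 states
  (db)+a — 6 states
  (db)+a | b | d — 12 states

12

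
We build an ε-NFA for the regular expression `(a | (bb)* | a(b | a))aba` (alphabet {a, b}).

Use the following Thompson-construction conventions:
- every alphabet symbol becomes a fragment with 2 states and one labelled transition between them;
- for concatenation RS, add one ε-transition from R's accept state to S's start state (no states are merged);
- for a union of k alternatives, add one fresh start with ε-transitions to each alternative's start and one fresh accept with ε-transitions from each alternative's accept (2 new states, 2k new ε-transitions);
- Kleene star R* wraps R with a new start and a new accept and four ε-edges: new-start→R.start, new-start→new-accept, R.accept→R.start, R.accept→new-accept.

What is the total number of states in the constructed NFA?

24

Bottom-up over the parse tree:
Each of the 9 symbol leaves contributes a 2-state fragment.
  bb : 4 states
  (bb)* : 6 states
  b | a : 6 states
  a(b | a) : 8 states
  a | (bb)* | a(b | a) : 18 states
  (a | (bb)* | a(b | a))aba : 24 states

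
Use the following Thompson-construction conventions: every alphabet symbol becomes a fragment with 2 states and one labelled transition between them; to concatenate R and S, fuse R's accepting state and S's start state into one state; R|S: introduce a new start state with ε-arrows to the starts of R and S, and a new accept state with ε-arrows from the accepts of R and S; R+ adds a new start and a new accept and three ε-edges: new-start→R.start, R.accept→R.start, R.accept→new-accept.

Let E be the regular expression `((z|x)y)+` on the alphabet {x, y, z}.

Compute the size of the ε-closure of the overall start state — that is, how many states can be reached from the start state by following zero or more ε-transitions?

Work bottom-up. For each fragment F, track |ε-closure(F.start)| and whether F's accept lies in that closure (i.e. whether F accepts ε). A single-symbol fragment has closure size 1 and does not accept ε.
  z|x → new start ε-reaches every alternative's start; none of them accept ε, so the new accept is not reached: C = 1 + 1 + 1 = 3
  (z|x)y → same as the first factor's closure: C = 3
  ((z|x)y)+ → C = 1 + 3 = 4 (the body doesn't accept ε, so the new accept is not reached)

4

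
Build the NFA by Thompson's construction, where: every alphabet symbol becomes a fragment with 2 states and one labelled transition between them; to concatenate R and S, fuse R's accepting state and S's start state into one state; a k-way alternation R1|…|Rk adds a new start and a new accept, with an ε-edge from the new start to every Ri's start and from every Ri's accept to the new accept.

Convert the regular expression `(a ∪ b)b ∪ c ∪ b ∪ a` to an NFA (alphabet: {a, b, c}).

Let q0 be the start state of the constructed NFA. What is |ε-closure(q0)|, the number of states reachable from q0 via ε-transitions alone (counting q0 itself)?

Work bottom-up. For each fragment F, track |ε-closure(F.start)| and whether F's accept lies in that closure (i.e. whether F accepts ε). A single-symbol fragment has closure size 1 and does not accept ε.
  a ∪ b : |ε-closure| = 1 + 1 + 1 = 3 (the new accept is not ε-reachable since no branch accepts ε)
  (a ∪ b)b : |ε-closure| equals the left operand's closure size = 3 (its accept is not ε-reachable, so the closure stops there)
  (a ∪ b)b ∪ c ∪ b ∪ a : |ε-closure| = 1 + 3 + 1 + 1 + 1 = 7 (the new accept is not ε-reachable since no branch accepts ε)

7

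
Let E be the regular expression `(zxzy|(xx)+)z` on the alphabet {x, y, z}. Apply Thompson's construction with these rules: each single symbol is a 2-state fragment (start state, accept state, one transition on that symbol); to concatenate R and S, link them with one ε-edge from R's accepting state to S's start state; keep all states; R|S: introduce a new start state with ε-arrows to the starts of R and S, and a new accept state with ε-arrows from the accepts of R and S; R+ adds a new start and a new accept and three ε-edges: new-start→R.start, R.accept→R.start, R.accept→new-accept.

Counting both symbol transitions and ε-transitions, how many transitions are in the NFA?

Recursing over subexpressions:
Each of the 7 symbol leaves contributes 1 transition (1 symbol, 0 ε).
  zxzy : 7 transitions (4 symbol, 3 ε)
  xx : 3 transitions (2 symbol, 1 ε)
  (xx)+ : 6 transitions (2 symbol, 4 ε)
  zxzy|(xx)+ : 17 transitions (6 symbol, 11 ε)
  (zxzy|(xx)+)z : 19 transitions (7 symbol, 12 ε)

19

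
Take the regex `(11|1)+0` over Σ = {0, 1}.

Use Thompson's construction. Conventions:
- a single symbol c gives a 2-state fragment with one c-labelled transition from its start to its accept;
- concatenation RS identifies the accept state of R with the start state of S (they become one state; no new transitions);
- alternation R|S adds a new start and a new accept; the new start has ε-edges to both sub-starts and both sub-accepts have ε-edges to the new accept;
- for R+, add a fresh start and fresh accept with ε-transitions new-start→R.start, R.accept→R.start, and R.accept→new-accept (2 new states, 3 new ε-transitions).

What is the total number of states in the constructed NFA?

Building bottom-up:
Each of the 4 symbol leaves contributes a 2-state fragment.
  11 = 3 states
  11|1 = 7 states
  (11|1)+ = 9 states
  (11|1)+0 = 10 states

10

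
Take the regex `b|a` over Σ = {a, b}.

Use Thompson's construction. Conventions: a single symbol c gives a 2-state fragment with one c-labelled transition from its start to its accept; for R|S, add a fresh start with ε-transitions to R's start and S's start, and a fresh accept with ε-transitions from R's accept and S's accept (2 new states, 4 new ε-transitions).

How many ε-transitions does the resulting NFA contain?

Bottom-up over the parse tree:
Each of the 2 symbol leaves contributes 0 ε-transitions.
  b|a = 4 ε-transitions

4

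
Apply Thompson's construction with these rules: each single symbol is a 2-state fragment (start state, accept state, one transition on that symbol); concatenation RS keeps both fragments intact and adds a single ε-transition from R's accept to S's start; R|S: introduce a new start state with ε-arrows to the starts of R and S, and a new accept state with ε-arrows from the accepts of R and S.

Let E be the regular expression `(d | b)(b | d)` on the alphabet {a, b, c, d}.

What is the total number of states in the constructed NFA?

12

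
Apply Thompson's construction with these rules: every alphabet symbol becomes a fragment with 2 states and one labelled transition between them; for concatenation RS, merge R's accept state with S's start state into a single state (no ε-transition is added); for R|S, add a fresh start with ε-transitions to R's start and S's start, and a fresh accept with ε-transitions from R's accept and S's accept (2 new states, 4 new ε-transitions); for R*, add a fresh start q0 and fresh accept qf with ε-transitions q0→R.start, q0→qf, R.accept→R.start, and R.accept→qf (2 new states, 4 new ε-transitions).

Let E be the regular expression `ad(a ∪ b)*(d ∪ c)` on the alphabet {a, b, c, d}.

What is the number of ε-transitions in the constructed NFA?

Recursing over subexpressions:
Each of the 6 symbol leaves contributes 0 ε-transitions.
  a ∪ b : 4 ε-transitions
  (a ∪ b)* : 8 ε-transitions
  d ∪ c : 4 ε-transitions
  ad(a ∪ b)*(d ∪ c) : 12 ε-transitions

12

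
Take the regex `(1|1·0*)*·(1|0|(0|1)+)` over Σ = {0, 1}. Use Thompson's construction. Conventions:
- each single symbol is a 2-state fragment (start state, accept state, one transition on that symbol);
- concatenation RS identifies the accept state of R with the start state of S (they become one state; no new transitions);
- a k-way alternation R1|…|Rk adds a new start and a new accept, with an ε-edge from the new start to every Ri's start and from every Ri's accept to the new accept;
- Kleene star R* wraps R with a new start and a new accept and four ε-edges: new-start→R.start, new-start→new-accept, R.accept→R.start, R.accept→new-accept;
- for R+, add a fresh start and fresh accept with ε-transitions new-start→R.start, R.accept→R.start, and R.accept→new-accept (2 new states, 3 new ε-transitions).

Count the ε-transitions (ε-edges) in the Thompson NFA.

By structural recursion:
Each of the 7 symbol leaves contributes 0 ε-transitions.
  0* = 4 ε-transitions
  1·0* = 4 ε-transitions
  1|1·0* = 8 ε-transitions
  (1|1·0*)* = 12 ε-transitions
  0|1 = 4 ε-transitions
  (0|1)+ = 7 ε-transitions
  1|0|(0|1)+ = 13 ε-transitions
  (1|1·0*)*·(1|0|(0|1)+) = 25 ε-transitions

25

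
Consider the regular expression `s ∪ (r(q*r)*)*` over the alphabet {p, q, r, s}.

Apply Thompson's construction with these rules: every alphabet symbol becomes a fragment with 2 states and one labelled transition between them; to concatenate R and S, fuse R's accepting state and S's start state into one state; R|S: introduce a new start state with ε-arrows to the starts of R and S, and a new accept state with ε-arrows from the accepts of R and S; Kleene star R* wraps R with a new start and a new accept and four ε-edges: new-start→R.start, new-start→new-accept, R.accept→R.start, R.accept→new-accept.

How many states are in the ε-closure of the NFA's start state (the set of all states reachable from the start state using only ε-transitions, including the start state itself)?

Compute the ε-closure size of each fragment's start state recursively; a symbol fragment's start has no outgoing ε-edge, so its closure is just itself (size 1).
  q* — new start has ε-edges to the inner start and to the new accept, so |ε-closure| = 2 + 1 = 3
  q*r — |ε-closure| = 3 + (1−1) = 3 (closure spills across the concat boundary because the left factor accepts ε)
  (q*r)* — new start has ε-edges to the inner start and to the new accept, so |ε-closure| = 2 + 3 = 5
  r(q*r)* — |ε-closure| equals the left operand's closure size = 1 (its accept is not ε-reachable, so the closure stops there)
  (r(q*r)*)* — the star's fresh start ε-reaches both the body's start and the fresh accept: |ε-closure| = 2 + 1 = 3
  s ∪ (r(q*r)*)* — |ε-closure| = 1 (new start) + (1 + 3) + 1 (new accept, since some branch ε-reaches its own accept) = 6

6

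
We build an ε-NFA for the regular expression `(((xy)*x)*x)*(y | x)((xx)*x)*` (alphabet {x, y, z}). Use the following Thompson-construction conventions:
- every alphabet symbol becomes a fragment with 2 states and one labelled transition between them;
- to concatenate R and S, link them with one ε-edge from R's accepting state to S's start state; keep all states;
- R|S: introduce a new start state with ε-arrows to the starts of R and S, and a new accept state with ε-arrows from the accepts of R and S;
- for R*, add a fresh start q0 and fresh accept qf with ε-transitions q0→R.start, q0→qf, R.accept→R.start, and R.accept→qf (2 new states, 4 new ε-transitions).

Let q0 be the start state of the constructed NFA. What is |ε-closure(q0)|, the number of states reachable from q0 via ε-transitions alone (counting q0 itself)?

12

Compute the ε-closure size of each fragment's start state recursively; a symbol fragment's start has no outgoing ε-edge, so its closure is just itself (size 1).
  xy — C equals the left operand's closure size = 1 (its accept is not ε-reachable, so the closure stops there)
  (xy)* — new start has ε-edges to the inner start and to the new accept, so C = 2 + 1 = 3
  (xy)*x — the left operand accepts ε, so the closure extends into the next operand (via the concat ε-link); C = 3 + 1 = 4
  ((xy)*x)* — the star's fresh start ε-reaches both the body's start and the fresh accept: C = 2 + 4 = 6
  ((xy)*x)*x — the left operand accepts ε, so the closure extends into the next operand (via the concat ε-link); C = 6 + 1 = 7
  (((xy)*x)*x)* — new start has ε-edges to the inner start and to the new accept, so C = 2 + 7 = 9
  y | x — new start ε-reaches every alternative's start; none of them accept ε, so the new accept is not reached: C = 1 + 1 + 1 = 3
  xx — C equals the left operand's closure size = 1 (its accept is not ε-reachable, so the closure stops there)
  (xx)* — the star's fresh start ε-reaches both the body's start and the fresh accept: C = 2 + 1 = 3
  (xx)*x — C = 3 + 1 = 4 (closure spills across the concat boundary because the left factor accepts ε)
  ((xx)*x)* — new start has ε-edges to the inner start and to the new accept, so C = 2 + 4 = 6
  (((xy)*x)*x)*(y | x)((xx)*x)* — the left operand accepts ε, so the closure extends into the next operand (via the concat ε-link); C = 9 + 3 = 12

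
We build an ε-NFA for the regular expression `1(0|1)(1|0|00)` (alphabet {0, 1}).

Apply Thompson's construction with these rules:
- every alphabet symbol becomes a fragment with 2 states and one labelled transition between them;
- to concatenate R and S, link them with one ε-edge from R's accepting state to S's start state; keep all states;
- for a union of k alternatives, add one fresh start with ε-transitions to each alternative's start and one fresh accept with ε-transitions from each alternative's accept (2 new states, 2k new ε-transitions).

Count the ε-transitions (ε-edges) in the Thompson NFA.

13

Per subexpression:
Each of the 7 symbol leaves contributes 0 ε-transitions.
  0|1 — 4 ε-transitions
  00 — 1 ε-transition
  1|0|00 — 7 ε-transitions
  1(0|1)(1|0|00) — 13 ε-transitions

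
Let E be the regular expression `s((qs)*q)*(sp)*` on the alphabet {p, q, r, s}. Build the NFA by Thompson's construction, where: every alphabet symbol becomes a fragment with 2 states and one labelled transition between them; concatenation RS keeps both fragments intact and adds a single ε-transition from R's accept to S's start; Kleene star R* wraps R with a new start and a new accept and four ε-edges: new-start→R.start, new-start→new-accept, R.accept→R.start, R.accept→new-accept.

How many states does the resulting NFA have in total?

By structural recursion:
Each of the 6 symbol leaves contributes a 2-state fragment.
  qs : 4 states
  (qs)* : 6 states
  (qs)*q : 8 states
  ((qs)*q)* : 10 states
  sp : 4 states
  (sp)* : 6 states
  s((qs)*q)*(sp)* : 18 states

18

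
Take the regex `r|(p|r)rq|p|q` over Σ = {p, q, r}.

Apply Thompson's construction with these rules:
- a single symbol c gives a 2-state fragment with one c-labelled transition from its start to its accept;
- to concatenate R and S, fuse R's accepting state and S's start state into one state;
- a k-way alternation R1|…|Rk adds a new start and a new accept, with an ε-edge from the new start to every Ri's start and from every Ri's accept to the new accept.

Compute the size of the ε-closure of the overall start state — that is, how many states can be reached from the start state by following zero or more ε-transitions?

7

Compute the ε-closure size of each fragment's start state recursively; a symbol fragment's start has no outgoing ε-edge, so its closure is just itself (size 1).
  p|r : |ε-closure| = 1 + 1 + 1 = 3 (the new accept is not ε-reachable since no branch accepts ε)
  (p|r)rq : same as the first factor's closure: |ε-closure| = 3
  r|(p|r)rq|p|q : |ε-closure| = 1 + 1 + 3 + 1 + 1 = 7 (the new accept is not ε-reachable since no branch accepts ε)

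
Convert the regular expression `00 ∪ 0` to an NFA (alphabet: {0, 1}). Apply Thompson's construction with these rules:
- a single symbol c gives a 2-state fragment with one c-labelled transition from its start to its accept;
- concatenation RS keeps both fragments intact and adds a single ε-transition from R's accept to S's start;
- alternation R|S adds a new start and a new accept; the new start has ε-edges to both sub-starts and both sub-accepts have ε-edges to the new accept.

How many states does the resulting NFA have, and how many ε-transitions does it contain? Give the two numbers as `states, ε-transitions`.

Bottom-up over the parse tree:
Each of the 3 symbol leaves contributes 2 states and 0 ε-transitions.
  00 : 4 states, 1 ε-transition
  00 ∪ 0 : 8 states, 5 ε-transitions

8, 5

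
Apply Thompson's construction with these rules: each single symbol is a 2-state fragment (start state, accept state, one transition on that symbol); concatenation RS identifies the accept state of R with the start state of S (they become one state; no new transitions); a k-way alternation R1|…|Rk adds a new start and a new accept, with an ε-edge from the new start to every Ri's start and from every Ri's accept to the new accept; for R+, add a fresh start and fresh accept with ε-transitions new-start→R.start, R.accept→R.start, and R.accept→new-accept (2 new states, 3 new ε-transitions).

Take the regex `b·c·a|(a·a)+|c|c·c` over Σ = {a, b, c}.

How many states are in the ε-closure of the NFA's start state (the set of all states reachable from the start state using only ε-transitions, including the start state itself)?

Work bottom-up. For each fragment F, track |ε-closure(F.start)| and whether F's accept lies in that closure (i.e. whether F accepts ε). A single-symbol fragment has closure size 1 and does not accept ε.
  b·c·a : C equals the left operand's closure size = 1 (its accept is not ε-reachable, so the closure stops there)
  a·a : C equals the left operand's closure size = 1 (its accept is not ε-reachable, so the closure stops there)
  (a·a)+ : C = 1 + 1 = 2 (the body doesn't accept ε, so the new accept is not reached)
  c·c : same as the first factor's closure: C = 1
  b·c·a|(a·a)+|c|c·c : new start ε-reaches every alternative's start; none of them accept ε, so the new accept is not reached: C = 1 + 1 + 2 + 1 + 1 = 6

6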